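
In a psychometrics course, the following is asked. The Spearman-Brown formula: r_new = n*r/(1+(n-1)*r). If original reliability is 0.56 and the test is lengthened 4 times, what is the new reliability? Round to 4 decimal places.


r_new = n*r / (1 + (n-1)*r)
Numerator = 4 * 0.56 = 2.24
Denominator = 1 + 3 * 0.56 = 2.68
r_new = 2.24 / 2.68
= 0.8358


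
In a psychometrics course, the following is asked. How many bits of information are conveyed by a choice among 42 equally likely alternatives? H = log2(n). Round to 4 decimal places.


H = log2(n)
H = log2(42)
= 5.3923


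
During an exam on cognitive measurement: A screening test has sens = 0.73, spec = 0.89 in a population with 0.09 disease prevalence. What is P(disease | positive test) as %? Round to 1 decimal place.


PPV = (sens * prev) / (sens * prev + (1-spec) * (1-prev))
Numerator = 0.73 * 0.09 = 0.0657
P(positive and no disease) = (1 - spec) * (1 - prev) = (1 - 0.89) * (1 - 0.09) = 0.1001
Denominator = 0.0657 + 0.1001 = 0.1658
PPV = 0.0657 / 0.1658 = 0.396261
As percentage = 39.6


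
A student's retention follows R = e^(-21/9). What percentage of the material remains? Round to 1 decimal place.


R = e^(-t/S)
-t/S = -21/9 = -2.333333
R = e^(-2.333333) = 0.096972
Percentage = 0.096972 * 100
= 9.7


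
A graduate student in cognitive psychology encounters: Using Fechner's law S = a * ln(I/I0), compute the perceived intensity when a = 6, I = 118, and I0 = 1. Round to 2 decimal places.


S = 6 * ln(118/1)
I/I0 = 118.0
ln(118.0) = 4.7707
S = 6 * 4.7707
= 28.62


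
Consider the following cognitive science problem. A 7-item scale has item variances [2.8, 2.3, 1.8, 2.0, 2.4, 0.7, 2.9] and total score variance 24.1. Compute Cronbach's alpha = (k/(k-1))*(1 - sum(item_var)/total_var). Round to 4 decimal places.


alpha = (k/(k-1)) * (1 - sum(s_i^2)/s_total^2)
sum(item variances) = 14.9
k/(k-1) = 7/6 = 1.166667
1 - 14.9/24.1 = 1 - 0.618257 = 0.381743
alpha = 1.166667 * 0.381743
= 0.4454


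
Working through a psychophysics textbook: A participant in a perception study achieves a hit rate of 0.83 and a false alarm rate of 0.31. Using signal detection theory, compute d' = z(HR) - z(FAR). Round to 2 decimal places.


d' = z(HR) - z(FAR)
z(0.83) = 0.9542
z(0.31) = -0.4959
d' = 0.9542 - -0.4959
= 1.45


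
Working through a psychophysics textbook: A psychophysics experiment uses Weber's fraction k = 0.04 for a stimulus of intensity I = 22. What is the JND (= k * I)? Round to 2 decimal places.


JND = k * I
JND = 0.04 * 22
= 0.88


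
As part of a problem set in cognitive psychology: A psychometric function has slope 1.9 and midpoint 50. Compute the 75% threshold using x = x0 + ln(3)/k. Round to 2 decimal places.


At P = 0.75: 0.75 = 1/(1 + e^(-k*(x-x0)))
Solving: e^(-k*(x-x0)) = 1/3
x = x0 + ln(3)/k
ln(3) = 1.0986
x = 50 + 1.0986/1.9
= 50 + 0.5782
= 50.58


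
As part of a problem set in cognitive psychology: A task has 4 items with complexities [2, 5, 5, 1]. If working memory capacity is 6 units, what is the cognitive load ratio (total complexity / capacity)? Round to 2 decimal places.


Total complexity = 2 + 5 + 5 + 1 = 13
Load = total / capacity = 13 / 6
= 2.17


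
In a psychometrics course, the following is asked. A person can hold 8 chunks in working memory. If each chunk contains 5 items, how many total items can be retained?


Total items = chunks * items_per_chunk
= 8 * 5
= 40


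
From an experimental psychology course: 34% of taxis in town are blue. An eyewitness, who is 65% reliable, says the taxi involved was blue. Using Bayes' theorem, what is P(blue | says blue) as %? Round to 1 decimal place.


P(blue | says blue) = P(says blue | blue)*P(blue) / [P(says blue | blue)*P(blue) + P(says blue | not blue)*P(not blue)]
Numerator = 0.65 * 0.34 = 0.221
False identification = 0.35 * 0.66 = 0.231
P = 0.221 / (0.221 + 0.231)
= 0.221 / 0.452
As percentage = 48.9


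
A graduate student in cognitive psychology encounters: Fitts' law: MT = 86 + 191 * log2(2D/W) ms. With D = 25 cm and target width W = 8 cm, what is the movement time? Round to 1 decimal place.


MT = 86 + 191 * log2(2*25/8)
2D/W = 6.25
log2(6.25) = 2.6439
MT = 86 + 191 * 2.6439
= 591.0 ms


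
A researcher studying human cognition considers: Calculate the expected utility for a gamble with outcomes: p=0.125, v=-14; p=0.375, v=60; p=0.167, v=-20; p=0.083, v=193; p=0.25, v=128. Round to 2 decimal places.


EU = sum(p_i * v_i)
0.125 * -14 = -1.75
0.375 * 60 = 22.5
0.167 * -20 = -3.34
0.083 * 193 = 16.019
0.25 * 128 = 32.0
EU = -1.75 + 22.5 + -3.34 + 16.019 + 32.0
= 65.43


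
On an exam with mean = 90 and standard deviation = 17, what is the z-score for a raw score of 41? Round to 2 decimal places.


z = (X - mu) / sigma
= (41 - 90) / 17
= -49 / 17
= -2.88


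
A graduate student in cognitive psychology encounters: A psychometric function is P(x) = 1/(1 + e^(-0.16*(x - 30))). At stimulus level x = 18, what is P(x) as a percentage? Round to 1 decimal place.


P(x) = 1/(1 + e^(-0.16*(18 - 30)))
Exponent = -0.16 * -12 = 1.92
e^(1.92) = 6.820958
P = 1/(1 + 6.820958) = 0.127862
Percentage = 12.8


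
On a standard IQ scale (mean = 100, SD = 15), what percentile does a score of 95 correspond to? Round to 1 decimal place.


z = (IQ - mean) / SD
z = (95 - 100) / 15 = -0.3333
Percentile = Phi(-0.3333) * 100
Phi(-0.3333) = 0.369454
= 36.9


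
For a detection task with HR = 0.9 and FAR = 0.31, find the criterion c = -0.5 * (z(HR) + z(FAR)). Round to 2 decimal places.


c = -0.5 * (z(HR) + z(FAR))
z(0.9) = 1.2816
z(0.31) = -0.4959
c = -0.5 * (1.2816 + -0.4959)
= -0.5 * 0.7857
= -0.39


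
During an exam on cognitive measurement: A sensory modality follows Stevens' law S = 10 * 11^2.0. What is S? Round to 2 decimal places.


S = 10 * 11^2.0
11^2.0 = 121.0
S = 10 * 121.0
= 1210.00


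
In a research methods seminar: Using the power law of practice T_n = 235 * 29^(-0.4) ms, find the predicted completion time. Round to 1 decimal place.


T_n = 235 * 29^(-0.4)
29^(-0.4) = 0.26004
T_n = 235 * 0.26004
= 61.1 ms


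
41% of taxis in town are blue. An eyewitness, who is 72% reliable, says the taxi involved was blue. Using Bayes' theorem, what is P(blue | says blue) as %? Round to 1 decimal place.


P(blue | says blue) = P(says blue | blue)*P(blue) / [P(says blue | blue)*P(blue) + P(says blue | not blue)*P(not blue)]
Numerator = 0.72 * 0.41 = 0.2952
False identification = 0.28 * 0.59 = 0.1652
P = 0.2952 / (0.2952 + 0.1652)
= 0.2952 / 0.4604
As percentage = 64.1


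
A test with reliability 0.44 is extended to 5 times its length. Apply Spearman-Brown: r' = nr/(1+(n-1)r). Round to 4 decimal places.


r_new = n*r / (1 + (n-1)*r)
Numerator = 5 * 0.44 = 2.2
Denominator = 1 + 4 * 0.44 = 2.76
r_new = 2.2 / 2.76
= 0.7971


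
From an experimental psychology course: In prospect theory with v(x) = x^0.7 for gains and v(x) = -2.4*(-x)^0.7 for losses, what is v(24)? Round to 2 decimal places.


Since x = 24 >= 0, use v(x) = x^0.7
24^0.7 = 9.2501
v(24) = 9.25


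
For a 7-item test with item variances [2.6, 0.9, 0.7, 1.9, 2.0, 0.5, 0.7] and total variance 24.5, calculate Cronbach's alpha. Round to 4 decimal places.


alpha = (k/(k-1)) * (1 - sum(s_i^2)/s_total^2)
sum(item variances) = 9.3
k/(k-1) = 7/6 = 1.166667
1 - 9.3/24.5 = 1 - 0.379592 = 0.620408
alpha = 1.166667 * 0.620408
= 0.7238


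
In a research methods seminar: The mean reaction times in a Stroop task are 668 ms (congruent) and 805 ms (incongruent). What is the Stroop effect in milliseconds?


Stroop effect = RT(incongruent) - RT(congruent)
= 805 - 668
= 137 ms


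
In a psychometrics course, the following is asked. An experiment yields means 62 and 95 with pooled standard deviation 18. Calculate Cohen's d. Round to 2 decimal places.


Cohen's d = (M1 - M2) / S_pooled
= (62 - 95) / 18
= -33 / 18
= -1.83


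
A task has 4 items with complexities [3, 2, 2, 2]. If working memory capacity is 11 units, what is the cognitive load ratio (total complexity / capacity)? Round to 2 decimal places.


Total complexity = 3 + 2 + 2 + 2 = 9
Load = total / capacity = 9 / 11
= 0.82


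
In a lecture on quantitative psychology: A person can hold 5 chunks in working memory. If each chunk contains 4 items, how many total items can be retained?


Total items = chunks * items_per_chunk
= 5 * 4
= 20


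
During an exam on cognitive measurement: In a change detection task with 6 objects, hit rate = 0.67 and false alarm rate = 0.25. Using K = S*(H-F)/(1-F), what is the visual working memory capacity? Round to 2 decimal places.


K = S * (H - F) / (1 - F)
H - F = 0.42
1 - F = 0.75
K = 6 * 0.42 / 0.75
= 3.36


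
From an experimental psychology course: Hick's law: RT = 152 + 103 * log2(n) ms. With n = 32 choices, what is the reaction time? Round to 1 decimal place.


RT = 152 + 103 * log2(32)
log2(32) = 5.0
RT = 152 + 103 * 5.0
= 152 + 515.0
= 667.0 ms


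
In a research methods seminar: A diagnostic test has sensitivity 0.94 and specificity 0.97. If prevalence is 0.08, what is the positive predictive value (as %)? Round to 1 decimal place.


PPV = (sens * prev) / (sens * prev + (1-spec) * (1-prev))
Numerator = 0.94 * 0.08 = 0.0752
P(positive and no disease) = (1 - spec) * (1 - prev) = (1 - 0.97) * (1 - 0.08) = 0.0276
Denominator = 0.0752 + 0.0276 = 0.1028
PPV = 0.0752 / 0.1028 = 0.731518
As percentage = 73.2


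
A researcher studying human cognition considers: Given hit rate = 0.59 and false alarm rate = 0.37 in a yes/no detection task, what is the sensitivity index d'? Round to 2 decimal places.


d' = z(HR) - z(FAR)
z(0.59) = 0.2275
z(0.37) = -0.3319
d' = 0.2275 - -0.3319
= 0.56


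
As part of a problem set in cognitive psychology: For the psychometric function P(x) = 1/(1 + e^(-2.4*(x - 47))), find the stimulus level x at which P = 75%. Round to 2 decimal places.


At P = 0.75: 0.75 = 1/(1 + e^(-k*(x-x0)))
Solving: e^(-k*(x-x0)) = 1/3
x = x0 + ln(3)/k
ln(3) = 1.0986
x = 47 + 1.0986/2.4
= 47 + 0.4578
= 47.46


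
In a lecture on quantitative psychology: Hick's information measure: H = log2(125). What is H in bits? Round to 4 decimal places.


H = log2(n)
H = log2(125)
= 6.9658


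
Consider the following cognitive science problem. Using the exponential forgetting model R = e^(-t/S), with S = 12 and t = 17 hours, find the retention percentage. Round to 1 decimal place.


R = e^(-t/S)
-t/S = -17/12 = -1.416667
R = e^(-1.416667) = 0.242521
Percentage = 0.242521 * 100
= 24.3


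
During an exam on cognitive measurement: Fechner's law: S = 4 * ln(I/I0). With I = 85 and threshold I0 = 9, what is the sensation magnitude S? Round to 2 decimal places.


S = 4 * ln(85/9)
I/I0 = 9.444444
ln(9.444444) = 2.2454
S = 4 * 2.2454
= 8.98


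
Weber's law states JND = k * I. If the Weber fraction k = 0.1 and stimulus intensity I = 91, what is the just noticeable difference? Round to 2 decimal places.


JND = k * I
JND = 0.1 * 91
= 9.10


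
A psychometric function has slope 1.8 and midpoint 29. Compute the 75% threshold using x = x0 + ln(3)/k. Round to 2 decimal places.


At P = 0.75: 0.75 = 1/(1 + e^(-k*(x-x0)))
Solving: e^(-k*(x-x0)) = 1/3
x = x0 + ln(3)/k
ln(3) = 1.0986
x = 29 + 1.0986/1.8
= 29 + 0.6103
= 29.61


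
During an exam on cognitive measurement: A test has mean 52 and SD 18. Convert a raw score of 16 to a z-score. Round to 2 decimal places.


z = (X - mu) / sigma
= (16 - 52) / 18
= -36 / 18
= -2.00


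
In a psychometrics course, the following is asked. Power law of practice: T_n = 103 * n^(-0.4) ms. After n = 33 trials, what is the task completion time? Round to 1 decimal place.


T_n = 103 * 33^(-0.4)
33^(-0.4) = 0.246942
T_n = 103 * 0.246942
= 25.4 ms


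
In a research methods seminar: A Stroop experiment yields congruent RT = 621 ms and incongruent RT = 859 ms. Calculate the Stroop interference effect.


Stroop effect = RT(incongruent) - RT(congruent)
= 859 - 621
= 238 ms


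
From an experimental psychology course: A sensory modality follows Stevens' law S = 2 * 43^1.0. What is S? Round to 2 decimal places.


S = 2 * 43^1.0
43^1.0 = 43.0
S = 2 * 43.0
= 86.00


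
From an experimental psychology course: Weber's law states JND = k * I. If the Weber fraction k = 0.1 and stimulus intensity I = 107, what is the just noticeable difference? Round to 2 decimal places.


JND = k * I
JND = 0.1 * 107
= 10.70


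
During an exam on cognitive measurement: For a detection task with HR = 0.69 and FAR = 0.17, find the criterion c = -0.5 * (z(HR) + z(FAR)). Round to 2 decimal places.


c = -0.5 * (z(HR) + z(FAR))
z(0.69) = 0.4959
z(0.17) = -0.9542
c = -0.5 * (0.4959 + -0.9542)
= -0.5 * -0.4583
= 0.23


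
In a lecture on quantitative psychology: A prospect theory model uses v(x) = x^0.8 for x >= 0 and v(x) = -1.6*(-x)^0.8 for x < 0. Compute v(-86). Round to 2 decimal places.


Since x = -86 < 0, use v(x) = -lambda*(-x)^alpha
(-x) = 86
86^0.8 = 35.2857
v(-86) = -1.6 * 35.2857
= -56.46


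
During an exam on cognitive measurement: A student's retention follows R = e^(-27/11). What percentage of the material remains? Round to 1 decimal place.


R = e^(-t/S)
-t/S = -27/11 = -2.454545
R = e^(-2.454545) = 0.085902
Percentage = 0.085902 * 100
= 8.6


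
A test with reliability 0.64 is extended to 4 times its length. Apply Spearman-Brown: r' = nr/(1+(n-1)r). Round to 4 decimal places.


r_new = n*r / (1 + (n-1)*r)
Numerator = 4 * 0.64 = 2.56
Denominator = 1 + 3 * 0.64 = 2.92
r_new = 2.56 / 2.92
= 0.8767


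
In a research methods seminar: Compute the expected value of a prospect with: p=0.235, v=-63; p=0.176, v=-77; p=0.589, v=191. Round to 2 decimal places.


EU = sum(p_i * v_i)
0.235 * -63 = -14.805
0.176 * -77 = -13.552
0.589 * 191 = 112.499
EU = -14.805 + -13.552 + 112.499
= 84.14


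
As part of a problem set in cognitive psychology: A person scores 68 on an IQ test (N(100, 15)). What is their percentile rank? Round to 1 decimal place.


z = (IQ - mean) / SD
z = (68 - 100) / 15 = -2.1333
Percentile = Phi(-2.1333) * 100
Phi(-2.1333) = 0.01645
= 1.6


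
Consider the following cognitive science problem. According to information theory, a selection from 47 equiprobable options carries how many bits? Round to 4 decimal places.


H = log2(n)
H = log2(47)
= 5.5546


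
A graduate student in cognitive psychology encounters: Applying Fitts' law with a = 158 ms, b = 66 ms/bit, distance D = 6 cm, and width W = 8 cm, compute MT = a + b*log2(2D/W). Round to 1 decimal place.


MT = 158 + 66 * log2(2*6/8)
2D/W = 1.5
log2(1.5) = 0.585
MT = 158 + 66 * 0.585
= 196.6 ms


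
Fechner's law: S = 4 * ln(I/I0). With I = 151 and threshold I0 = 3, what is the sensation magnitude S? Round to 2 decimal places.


S = 4 * ln(151/3)
I/I0 = 50.333333
ln(50.333333) = 3.9187
S = 4 * 3.9187
= 15.67


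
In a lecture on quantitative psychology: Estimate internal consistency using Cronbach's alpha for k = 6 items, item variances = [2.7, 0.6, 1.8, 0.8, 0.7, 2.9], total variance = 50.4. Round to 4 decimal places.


alpha = (k/(k-1)) * (1 - sum(s_i^2)/s_total^2)
sum(item variances) = 9.5
k/(k-1) = 6/5 = 1.2
1 - 9.5/50.4 = 1 - 0.188492 = 0.811508
alpha = 1.2 * 0.811508
= 0.9738


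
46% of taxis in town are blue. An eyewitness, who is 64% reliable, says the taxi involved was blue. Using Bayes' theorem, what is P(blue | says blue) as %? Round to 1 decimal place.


P(blue | says blue) = P(says blue | blue)*P(blue) / [P(says blue | blue)*P(blue) + P(says blue | not blue)*P(not blue)]
Numerator = 0.64 * 0.46 = 0.2944
False identification = 0.36 * 0.54 = 0.1944
P = 0.2944 / (0.2944 + 0.1944)
= 0.2944 / 0.4888
As percentage = 60.2


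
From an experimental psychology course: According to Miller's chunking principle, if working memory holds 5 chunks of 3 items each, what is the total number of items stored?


Total items = chunks * items_per_chunk
= 5 * 3
= 15


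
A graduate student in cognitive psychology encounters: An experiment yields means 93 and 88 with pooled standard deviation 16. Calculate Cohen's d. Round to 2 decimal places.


Cohen's d = (M1 - M2) / S_pooled
= (93 - 88) / 16
= 5 / 16
= 0.31


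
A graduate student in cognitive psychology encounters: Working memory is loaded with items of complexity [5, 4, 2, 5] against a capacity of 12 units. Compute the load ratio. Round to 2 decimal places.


Total complexity = 5 + 4 + 2 + 5 = 16
Load = total / capacity = 16 / 12
= 1.33


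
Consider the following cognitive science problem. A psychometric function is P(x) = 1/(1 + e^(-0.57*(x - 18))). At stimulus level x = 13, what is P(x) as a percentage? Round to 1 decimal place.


P(x) = 1/(1 + e^(-0.57*(13 - 18)))
Exponent = -0.57 * -5 = 2.85
e^(2.85) = 17.287782
P = 1/(1 + 17.287782) = 0.054681
Percentage = 5.5


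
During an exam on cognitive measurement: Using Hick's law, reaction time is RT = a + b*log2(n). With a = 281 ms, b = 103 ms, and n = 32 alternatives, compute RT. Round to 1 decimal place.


RT = 281 + 103 * log2(32)
log2(32) = 5.0
RT = 281 + 103 * 5.0
= 281 + 515.0
= 796.0 ms


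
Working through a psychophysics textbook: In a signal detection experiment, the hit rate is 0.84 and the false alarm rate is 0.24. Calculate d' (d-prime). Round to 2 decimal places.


d' = z(HR) - z(FAR)
z(0.84) = 0.9945
z(0.24) = -0.7063
d' = 0.9945 - -0.7063
= 1.70


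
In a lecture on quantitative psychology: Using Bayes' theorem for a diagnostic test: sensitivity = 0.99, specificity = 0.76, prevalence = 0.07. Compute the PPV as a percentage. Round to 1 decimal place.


PPV = (sens * prev) / (sens * prev + (1-spec) * (1-prev))
Numerator = 0.99 * 0.07 = 0.0693
P(positive and no disease) = (1 - spec) * (1 - prev) = (1 - 0.76) * (1 - 0.07) = 0.2232
Denominator = 0.0693 + 0.2232 = 0.2925
PPV = 0.0693 / 0.2925 = 0.236923
As percentage = 23.7


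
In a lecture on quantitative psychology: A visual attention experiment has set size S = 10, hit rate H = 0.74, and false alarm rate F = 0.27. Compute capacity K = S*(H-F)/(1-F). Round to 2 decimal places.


K = S * (H - F) / (1 - F)
H - F = 0.47
1 - F = 0.73
K = 10 * 0.47 / 0.73
= 6.44


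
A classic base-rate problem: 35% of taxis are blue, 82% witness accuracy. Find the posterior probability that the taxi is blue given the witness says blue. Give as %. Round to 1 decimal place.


P(blue | says blue) = P(says blue | blue)*P(blue) / [P(says blue | blue)*P(blue) + P(says blue | not blue)*P(not blue)]
Numerator = 0.82 * 0.35 = 0.287
False identification = 0.18 * 0.65 = 0.117
P = 0.287 / (0.287 + 0.117)
= 0.287 / 0.404
As percentage = 71.0


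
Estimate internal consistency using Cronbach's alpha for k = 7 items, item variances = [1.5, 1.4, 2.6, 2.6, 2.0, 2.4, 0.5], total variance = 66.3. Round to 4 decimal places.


alpha = (k/(k-1)) * (1 - sum(s_i^2)/s_total^2)
sum(item variances) = 13.0
k/(k-1) = 7/6 = 1.166667
1 - 13.0/66.3 = 1 - 0.196078 = 0.803922
alpha = 1.166667 * 0.803922
= 0.9379


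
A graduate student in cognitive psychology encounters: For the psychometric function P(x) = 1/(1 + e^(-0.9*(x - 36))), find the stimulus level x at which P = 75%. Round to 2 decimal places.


At P = 0.75: 0.75 = 1/(1 + e^(-k*(x-x0)))
Solving: e^(-k*(x-x0)) = 1/3
x = x0 + ln(3)/k
ln(3) = 1.0986
x = 36 + 1.0986/0.9
= 36 + 1.2207
= 37.22


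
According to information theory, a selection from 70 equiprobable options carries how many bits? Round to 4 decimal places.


H = log2(n)
H = log2(70)
= 6.1293


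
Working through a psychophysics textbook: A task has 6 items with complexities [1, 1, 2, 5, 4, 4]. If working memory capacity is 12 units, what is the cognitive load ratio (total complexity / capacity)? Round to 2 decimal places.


Total complexity = 1 + 1 + 2 + 5 + 4 + 4 = 17
Load = total / capacity = 17 / 12
= 1.42


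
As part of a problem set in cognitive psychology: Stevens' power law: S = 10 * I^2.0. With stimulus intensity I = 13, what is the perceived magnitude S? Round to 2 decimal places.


S = 10 * 13^2.0
13^2.0 = 169.0
S = 10 * 169.0
= 1690.00


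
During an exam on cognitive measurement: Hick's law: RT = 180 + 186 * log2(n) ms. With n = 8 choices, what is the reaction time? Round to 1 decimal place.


RT = 180 + 186 * log2(8)
log2(8) = 3.0
RT = 180 + 186 * 3.0
= 180 + 558.0
= 738.0 ms


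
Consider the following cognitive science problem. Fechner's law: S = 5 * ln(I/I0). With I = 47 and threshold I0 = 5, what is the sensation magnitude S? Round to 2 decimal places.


S = 5 * ln(47/5)
I/I0 = 9.4
ln(9.4) = 2.2407
S = 5 * 2.2407
= 11.20


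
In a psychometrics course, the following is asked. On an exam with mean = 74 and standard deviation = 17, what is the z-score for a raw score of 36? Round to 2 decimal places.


z = (X - mu) / sigma
= (36 - 74) / 17
= -38 / 17
= -2.24


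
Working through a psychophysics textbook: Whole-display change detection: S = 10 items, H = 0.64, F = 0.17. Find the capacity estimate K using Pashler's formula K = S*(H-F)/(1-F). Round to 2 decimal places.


K = S * (H - F) / (1 - F)
H - F = 0.47
1 - F = 0.83
K = 10 * 0.47 / 0.83
= 5.66


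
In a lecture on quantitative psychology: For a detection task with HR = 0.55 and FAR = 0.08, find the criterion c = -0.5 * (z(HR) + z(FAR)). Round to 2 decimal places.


c = -0.5 * (z(HR) + z(FAR))
z(0.55) = 0.1257
z(0.08) = -1.4051
c = -0.5 * (0.1257 + -1.4051)
= -0.5 * -1.2794
= 0.64


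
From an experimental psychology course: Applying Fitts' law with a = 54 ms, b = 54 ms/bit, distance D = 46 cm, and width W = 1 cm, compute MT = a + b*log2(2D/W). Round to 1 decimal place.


MT = 54 + 54 * log2(2*46/1)
2D/W = 92.0
log2(92.0) = 6.5236
MT = 54 + 54 * 6.5236
= 406.3 ms


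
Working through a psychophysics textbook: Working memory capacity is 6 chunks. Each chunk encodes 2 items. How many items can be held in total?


Total items = chunks * items_per_chunk
= 6 * 2
= 12


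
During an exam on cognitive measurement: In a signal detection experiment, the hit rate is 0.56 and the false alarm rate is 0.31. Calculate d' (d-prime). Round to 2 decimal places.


d' = z(HR) - z(FAR)
z(0.56) = 0.151
z(0.31) = -0.4959
d' = 0.151 - -0.4959
= 0.65


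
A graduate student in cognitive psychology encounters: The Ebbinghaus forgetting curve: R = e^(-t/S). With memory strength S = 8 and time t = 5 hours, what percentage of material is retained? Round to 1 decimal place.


R = e^(-t/S)
-t/S = -5/8 = -0.625
R = e^(-0.625) = 0.535261
Percentage = 0.535261 * 100
= 53.5


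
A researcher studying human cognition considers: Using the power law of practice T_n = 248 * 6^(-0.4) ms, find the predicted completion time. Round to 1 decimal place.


T_n = 248 * 6^(-0.4)
6^(-0.4) = 0.488359
T_n = 248 * 0.488359
= 121.1 ms


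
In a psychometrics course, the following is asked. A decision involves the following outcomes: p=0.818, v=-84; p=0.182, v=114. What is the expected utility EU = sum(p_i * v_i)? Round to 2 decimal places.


EU = sum(p_i * v_i)
0.818 * -84 = -68.712
0.182 * 114 = 20.748
EU = -68.712 + 20.748
= -47.96


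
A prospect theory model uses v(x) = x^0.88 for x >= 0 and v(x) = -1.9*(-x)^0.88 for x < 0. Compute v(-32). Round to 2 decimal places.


Since x = -32 < 0, use v(x) = -lambda*(-x)^alpha
(-x) = 32
32^0.88 = 21.1121
v(-32) = -1.9 * 21.1121
= -40.11


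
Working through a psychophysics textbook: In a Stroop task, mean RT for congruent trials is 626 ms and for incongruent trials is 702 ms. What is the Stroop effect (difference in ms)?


Stroop effect = RT(incongruent) - RT(congruent)
= 702 - 626
= 76 ms


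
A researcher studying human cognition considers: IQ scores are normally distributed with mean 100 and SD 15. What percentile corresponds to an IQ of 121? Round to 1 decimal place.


z = (IQ - mean) / SD
z = (121 - 100) / 15 = 1.4
Percentile = Phi(1.4) * 100
Phi(1.4) = 0.919243
= 91.9


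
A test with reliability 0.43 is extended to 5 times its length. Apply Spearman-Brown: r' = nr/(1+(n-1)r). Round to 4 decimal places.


r_new = n*r / (1 + (n-1)*r)
Numerator = 5 * 0.43 = 2.15
Denominator = 1 + 4 * 0.43 = 2.72
r_new = 2.15 / 2.72
= 0.7904


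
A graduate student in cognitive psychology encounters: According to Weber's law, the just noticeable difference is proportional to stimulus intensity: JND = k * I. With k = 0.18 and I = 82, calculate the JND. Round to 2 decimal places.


JND = k * I
JND = 0.18 * 82
= 14.76


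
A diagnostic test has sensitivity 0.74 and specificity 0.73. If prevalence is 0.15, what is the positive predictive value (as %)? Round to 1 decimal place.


PPV = (sens * prev) / (sens * prev + (1-spec) * (1-prev))
Numerator = 0.74 * 0.15 = 0.111
P(positive and no disease) = (1 - spec) * (1 - prev) = (1 - 0.73) * (1 - 0.15) = 0.2295
Denominator = 0.111 + 0.2295 = 0.3405
PPV = 0.111 / 0.3405 = 0.325991
As percentage = 32.6


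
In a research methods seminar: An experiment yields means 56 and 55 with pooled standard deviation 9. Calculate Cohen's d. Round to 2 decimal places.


Cohen's d = (M1 - M2) / S_pooled
= (56 - 55) / 9
= 1 / 9
= 0.11


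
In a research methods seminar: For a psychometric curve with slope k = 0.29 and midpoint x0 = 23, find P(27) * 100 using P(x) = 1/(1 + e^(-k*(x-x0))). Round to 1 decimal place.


P(x) = 1/(1 + e^(-0.29*(27 - 23)))
Exponent = -0.29 * 4 = -1.16
e^(-1.16) = 0.313486
P = 1/(1 + 0.313486) = 0.761333
Percentage = 76.1


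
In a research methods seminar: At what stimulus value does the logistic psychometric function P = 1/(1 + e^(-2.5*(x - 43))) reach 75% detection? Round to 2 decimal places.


At P = 0.75: 0.75 = 1/(1 + e^(-k*(x-x0)))
Solving: e^(-k*(x-x0)) = 1/3
x = x0 + ln(3)/k
ln(3) = 1.0986
x = 43 + 1.0986/2.5
= 43 + 0.4394
= 43.44


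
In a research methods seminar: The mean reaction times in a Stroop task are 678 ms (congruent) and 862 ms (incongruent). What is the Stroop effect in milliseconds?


Stroop effect = RT(incongruent) - RT(congruent)
= 862 - 678
= 184 ms


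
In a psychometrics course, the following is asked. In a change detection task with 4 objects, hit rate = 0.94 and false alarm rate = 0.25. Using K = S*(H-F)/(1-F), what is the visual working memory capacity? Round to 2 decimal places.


K = S * (H - F) / (1 - F)
H - F = 0.69
1 - F = 0.75
K = 4 * 0.69 / 0.75
= 3.68


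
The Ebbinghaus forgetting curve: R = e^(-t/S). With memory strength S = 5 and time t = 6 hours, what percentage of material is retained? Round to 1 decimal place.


R = e^(-t/S)
-t/S = -6/5 = -1.2
R = e^(-1.2) = 0.301194
Percentage = 0.301194 * 100
= 30.1


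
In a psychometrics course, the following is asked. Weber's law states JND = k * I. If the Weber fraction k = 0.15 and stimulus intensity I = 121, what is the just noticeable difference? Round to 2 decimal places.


JND = k * I
JND = 0.15 * 121
= 18.15


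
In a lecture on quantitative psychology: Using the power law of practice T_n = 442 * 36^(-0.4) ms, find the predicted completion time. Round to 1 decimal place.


T_n = 442 * 36^(-0.4)
36^(-0.4) = 0.238495
T_n = 442 * 0.238495
= 105.4 ms


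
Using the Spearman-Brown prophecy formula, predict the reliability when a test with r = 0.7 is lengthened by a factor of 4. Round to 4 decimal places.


r_new = n*r / (1 + (n-1)*r)
Numerator = 4 * 0.7 = 2.8
Denominator = 1 + 3 * 0.7 = 3.1
r_new = 2.8 / 3.1
= 0.9032


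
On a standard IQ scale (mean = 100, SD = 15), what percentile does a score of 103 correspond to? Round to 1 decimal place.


z = (IQ - mean) / SD
z = (103 - 100) / 15 = 0.2
Percentile = Phi(0.2) * 100
Phi(0.2) = 0.57926
= 57.9


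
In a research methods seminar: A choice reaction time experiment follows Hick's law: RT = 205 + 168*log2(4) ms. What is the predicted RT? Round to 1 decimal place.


RT = 205 + 168 * log2(4)
log2(4) = 2.0
RT = 205 + 168 * 2.0
= 205 + 336.0
= 541.0 ms


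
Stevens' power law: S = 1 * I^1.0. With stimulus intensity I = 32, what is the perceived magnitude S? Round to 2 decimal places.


S = 1 * 32^1.0
32^1.0 = 32.0
S = 1 * 32.0
= 32.00


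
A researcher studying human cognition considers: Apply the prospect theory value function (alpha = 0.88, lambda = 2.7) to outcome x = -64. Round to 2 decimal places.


Since x = -64 < 0, use v(x) = -lambda*(-x)^alpha
(-x) = 64
64^0.88 = 38.8542
v(-64) = -2.7 * 38.8542
= -104.91


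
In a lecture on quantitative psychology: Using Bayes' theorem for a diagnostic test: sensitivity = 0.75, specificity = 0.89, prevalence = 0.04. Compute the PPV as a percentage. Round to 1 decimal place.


PPV = (sens * prev) / (sens * prev + (1-spec) * (1-prev))
Numerator = 0.75 * 0.04 = 0.03
P(positive and no disease) = (1 - spec) * (1 - prev) = (1 - 0.89) * (1 - 0.04) = 0.1056
Denominator = 0.03 + 0.1056 = 0.1356
PPV = 0.03 / 0.1356 = 0.221239
As percentage = 22.1


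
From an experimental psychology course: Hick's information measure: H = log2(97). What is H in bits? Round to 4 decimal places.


H = log2(n)
H = log2(97)
= 6.5999


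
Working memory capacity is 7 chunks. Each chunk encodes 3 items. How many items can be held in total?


Total items = chunks * items_per_chunk
= 7 * 3
= 21


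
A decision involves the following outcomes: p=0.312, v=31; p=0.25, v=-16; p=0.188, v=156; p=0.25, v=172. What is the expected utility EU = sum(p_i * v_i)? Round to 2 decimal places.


EU = sum(p_i * v_i)
0.312 * 31 = 9.672
0.25 * -16 = -4.0
0.188 * 156 = 29.328
0.25 * 172 = 43.0
EU = 9.672 + -4.0 + 29.328 + 43.0
= 78.00


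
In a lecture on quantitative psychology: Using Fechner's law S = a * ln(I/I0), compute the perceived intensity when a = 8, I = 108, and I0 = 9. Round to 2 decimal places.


S = 8 * ln(108/9)
I/I0 = 12.0
ln(12.0) = 2.4849
S = 8 * 2.4849
= 19.88


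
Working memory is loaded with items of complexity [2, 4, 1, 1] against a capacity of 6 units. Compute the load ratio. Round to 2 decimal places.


Total complexity = 2 + 4 + 1 + 1 = 8
Load = total / capacity = 8 / 6
= 1.33


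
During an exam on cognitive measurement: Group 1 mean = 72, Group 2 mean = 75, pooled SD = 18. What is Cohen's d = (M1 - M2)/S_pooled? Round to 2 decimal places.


Cohen's d = (M1 - M2) / S_pooled
= (72 - 75) / 18
= -3 / 18
= -0.17


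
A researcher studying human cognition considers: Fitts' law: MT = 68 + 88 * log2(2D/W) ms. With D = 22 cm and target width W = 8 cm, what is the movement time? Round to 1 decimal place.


MT = 68 + 88 * log2(2*22/8)
2D/W = 5.5
log2(5.5) = 2.4594
MT = 68 + 88 * 2.4594
= 284.4 ms


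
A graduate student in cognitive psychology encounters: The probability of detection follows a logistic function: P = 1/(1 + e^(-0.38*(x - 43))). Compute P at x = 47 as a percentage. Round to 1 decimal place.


P(x) = 1/(1 + e^(-0.38*(47 - 43)))
Exponent = -0.38 * 4 = -1.52
e^(-1.52) = 0.218712
P = 1/(1 + 0.218712) = 0.820538
Percentage = 82.1


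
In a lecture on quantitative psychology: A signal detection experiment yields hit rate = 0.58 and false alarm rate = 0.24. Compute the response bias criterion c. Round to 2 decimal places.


c = -0.5 * (z(HR) + z(FAR))
z(0.58) = 0.2019
z(0.24) = -0.7063
c = -0.5 * (0.2019 + -0.7063)
= -0.5 * -0.5044
= 0.25


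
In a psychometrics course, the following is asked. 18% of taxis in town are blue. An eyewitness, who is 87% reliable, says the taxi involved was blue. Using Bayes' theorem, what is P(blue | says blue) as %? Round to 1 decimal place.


P(blue | says blue) = P(says blue | blue)*P(blue) / [P(says blue | blue)*P(blue) + P(says blue | not blue)*P(not blue)]
Numerator = 0.87 * 0.18 = 0.1566
False identification = 0.13 * 0.82 = 0.1066
P = 0.1566 / (0.1566 + 0.1066)
= 0.1566 / 0.2632
As percentage = 59.5


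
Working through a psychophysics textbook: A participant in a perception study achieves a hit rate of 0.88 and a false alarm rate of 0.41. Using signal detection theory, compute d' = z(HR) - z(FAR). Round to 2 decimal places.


d' = z(HR) - z(FAR)
z(0.88) = 1.175
z(0.41) = -0.2275
d' = 1.175 - -0.2275
= 1.40


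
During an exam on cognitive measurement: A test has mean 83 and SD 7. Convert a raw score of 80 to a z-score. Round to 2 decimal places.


z = (X - mu) / sigma
= (80 - 83) / 7
= -3 / 7
= -0.43


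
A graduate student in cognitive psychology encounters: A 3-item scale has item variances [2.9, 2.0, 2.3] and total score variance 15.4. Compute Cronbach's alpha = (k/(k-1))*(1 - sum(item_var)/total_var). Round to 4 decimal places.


alpha = (k/(k-1)) * (1 - sum(s_i^2)/s_total^2)
sum(item variances) = 7.2
k/(k-1) = 3/2 = 1.5
1 - 7.2/15.4 = 1 - 0.467532 = 0.532468
alpha = 1.5 * 0.532468
= 0.7987


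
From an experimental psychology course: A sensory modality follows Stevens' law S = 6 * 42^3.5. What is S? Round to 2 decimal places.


S = 6 * 42^3.5
42^3.5 = 480145.1169
S = 6 * 480145.1169
= 2880870.70


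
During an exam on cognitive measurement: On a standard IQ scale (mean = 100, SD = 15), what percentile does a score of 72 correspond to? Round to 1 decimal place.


z = (IQ - mean) / SD
z = (72 - 100) / 15 = -1.8667
Percentile = Phi(-1.8667) * 100
Phi(-1.8667) = 0.030972
= 3.1


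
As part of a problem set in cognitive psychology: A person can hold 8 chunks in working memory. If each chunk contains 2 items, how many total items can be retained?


Total items = chunks * items_per_chunk
= 8 * 2
= 16


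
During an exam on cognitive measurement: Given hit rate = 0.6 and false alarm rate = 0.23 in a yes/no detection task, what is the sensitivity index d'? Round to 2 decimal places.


d' = z(HR) - z(FAR)
z(0.6) = 0.2533
z(0.23) = -0.7388
d' = 0.2533 - -0.7388
= 0.99


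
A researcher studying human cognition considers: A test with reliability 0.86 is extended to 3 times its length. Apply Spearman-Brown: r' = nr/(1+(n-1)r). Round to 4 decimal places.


r_new = n*r / (1 + (n-1)*r)
Numerator = 3 * 0.86 = 2.58
Denominator = 1 + 2 * 0.86 = 2.72
r_new = 2.58 / 2.72
= 0.9485


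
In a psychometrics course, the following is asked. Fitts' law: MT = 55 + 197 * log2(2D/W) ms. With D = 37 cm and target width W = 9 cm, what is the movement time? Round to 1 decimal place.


MT = 55 + 197 * log2(2*37/9)
2D/W = 8.222222
log2(8.222222) = 3.0395
MT = 55 + 197 * 3.0395
= 653.8 ms


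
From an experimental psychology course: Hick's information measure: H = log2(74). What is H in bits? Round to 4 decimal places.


H = log2(n)
H = log2(74)
= 6.2095


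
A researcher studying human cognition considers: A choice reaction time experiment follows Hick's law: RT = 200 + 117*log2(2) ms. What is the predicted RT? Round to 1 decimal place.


RT = 200 + 117 * log2(2)
log2(2) = 1.0
RT = 200 + 117 * 1.0
= 200 + 117.0
= 317.0 ms


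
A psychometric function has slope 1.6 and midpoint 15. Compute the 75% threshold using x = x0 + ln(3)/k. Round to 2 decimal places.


At P = 0.75: 0.75 = 1/(1 + e^(-k*(x-x0)))
Solving: e^(-k*(x-x0)) = 1/3
x = x0 + ln(3)/k
ln(3) = 1.0986
x = 15 + 1.0986/1.6
= 15 + 0.6866
= 15.69


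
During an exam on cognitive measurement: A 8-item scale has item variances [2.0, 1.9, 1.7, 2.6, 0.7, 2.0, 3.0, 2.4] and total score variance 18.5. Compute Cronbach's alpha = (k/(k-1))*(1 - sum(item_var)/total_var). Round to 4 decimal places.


alpha = (k/(k-1)) * (1 - sum(s_i^2)/s_total^2)
sum(item variances) = 16.3
k/(k-1) = 8/7 = 1.142857
1 - 16.3/18.5 = 1 - 0.881081 = 0.118919
alpha = 1.142857 * 0.118919
= 0.1359


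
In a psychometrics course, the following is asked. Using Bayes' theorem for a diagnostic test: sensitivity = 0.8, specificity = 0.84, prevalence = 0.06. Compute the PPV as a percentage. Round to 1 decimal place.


PPV = (sens * prev) / (sens * prev + (1-spec) * (1-prev))
Numerator = 0.8 * 0.06 = 0.048
P(positive and no disease) = (1 - spec) * (1 - prev) = (1 - 0.84) * (1 - 0.06) = 0.1504
Denominator = 0.048 + 0.1504 = 0.1984
PPV = 0.048 / 0.1984 = 0.241935
As percentage = 24.2


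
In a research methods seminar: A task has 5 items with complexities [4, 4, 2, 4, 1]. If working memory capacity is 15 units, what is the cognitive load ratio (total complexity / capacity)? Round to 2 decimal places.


Total complexity = 4 + 4 + 2 + 4 + 1 = 15
Load = total / capacity = 15 / 15
= 1.00


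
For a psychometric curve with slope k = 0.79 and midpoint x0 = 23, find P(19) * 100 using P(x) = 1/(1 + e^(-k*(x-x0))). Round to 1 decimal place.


P(x) = 1/(1 + e^(-0.79*(19 - 23)))
Exponent = -0.79 * -4 = 3.16
e^(3.16) = 23.570596
P = 1/(1 + 23.570596) = 0.040699
Percentage = 4.1


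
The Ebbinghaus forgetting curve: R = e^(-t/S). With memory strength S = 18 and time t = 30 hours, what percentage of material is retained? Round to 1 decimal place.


R = e^(-t/S)
-t/S = -30/18 = -1.666667
R = e^(-1.666667) = 0.188876
Percentage = 0.188876 * 100
= 18.9


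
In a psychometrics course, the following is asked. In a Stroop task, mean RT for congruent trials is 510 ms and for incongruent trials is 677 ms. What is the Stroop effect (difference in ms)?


Stroop effect = RT(incongruent) - RT(congruent)
= 677 - 510
= 167 ms


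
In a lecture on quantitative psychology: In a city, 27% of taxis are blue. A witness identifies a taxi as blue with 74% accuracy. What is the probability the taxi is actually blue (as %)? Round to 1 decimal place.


P(blue | says blue) = P(says blue | blue)*P(blue) / [P(says blue | blue)*P(blue) + P(says blue | not blue)*P(not blue)]
Numerator = 0.74 * 0.27 = 0.1998
False identification = 0.26 * 0.73 = 0.1898
P = 0.1998 / (0.1998 + 0.1898)
= 0.1998 / 0.3896
As percentage = 51.3


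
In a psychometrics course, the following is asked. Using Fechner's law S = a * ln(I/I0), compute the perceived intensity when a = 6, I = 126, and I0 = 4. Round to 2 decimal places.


S = 6 * ln(126/4)
I/I0 = 31.5
ln(31.5) = 3.45
S = 6 * 3.45
= 20.70


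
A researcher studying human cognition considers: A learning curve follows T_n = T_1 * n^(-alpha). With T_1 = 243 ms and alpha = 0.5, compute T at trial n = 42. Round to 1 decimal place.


T_n = 243 * 42^(-0.5)
42^(-0.5) = 0.154303
T_n = 243 * 0.154303
= 37.5 ms


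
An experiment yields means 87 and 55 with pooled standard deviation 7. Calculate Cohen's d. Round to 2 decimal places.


Cohen's d = (M1 - M2) / S_pooled
= (87 - 55) / 7
= 32 / 7
= 4.57


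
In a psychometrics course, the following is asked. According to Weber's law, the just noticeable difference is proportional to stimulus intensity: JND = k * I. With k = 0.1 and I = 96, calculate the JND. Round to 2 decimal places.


JND = k * I
JND = 0.1 * 96
= 9.60


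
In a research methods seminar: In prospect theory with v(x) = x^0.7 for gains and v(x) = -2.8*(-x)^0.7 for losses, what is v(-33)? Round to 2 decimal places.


Since x = -33 < 0, use v(x) = -lambda*(-x)^alpha
(-x) = 33
33^0.7 = 11.5601
v(-33) = -2.8 * 11.5601
= -32.37


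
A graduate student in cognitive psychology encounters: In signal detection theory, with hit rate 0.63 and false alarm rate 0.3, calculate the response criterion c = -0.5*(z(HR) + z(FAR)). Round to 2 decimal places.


c = -0.5 * (z(HR) + z(FAR))
z(0.63) = 0.3319
z(0.3) = -0.5244
c = -0.5 * (0.3319 + -0.5244)
= -0.5 * -0.1925
= 0.10


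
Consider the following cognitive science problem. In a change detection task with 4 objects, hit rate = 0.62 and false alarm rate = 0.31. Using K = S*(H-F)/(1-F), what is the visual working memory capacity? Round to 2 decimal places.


K = S * (H - F) / (1 - F)
H - F = 0.31
1 - F = 0.69
K = 4 * 0.31 / 0.69
= 1.80


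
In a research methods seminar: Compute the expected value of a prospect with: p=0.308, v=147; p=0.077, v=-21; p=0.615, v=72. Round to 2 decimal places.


EU = sum(p_i * v_i)
0.308 * 147 = 45.276
0.077 * -21 = -1.617
0.615 * 72 = 44.28
EU = 45.276 + -1.617 + 44.28
= 87.94
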